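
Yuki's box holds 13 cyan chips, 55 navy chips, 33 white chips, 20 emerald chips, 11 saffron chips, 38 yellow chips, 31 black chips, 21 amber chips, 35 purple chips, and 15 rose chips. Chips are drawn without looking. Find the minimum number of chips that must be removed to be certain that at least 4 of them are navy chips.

In the worst case for collecting navy chips, every non-navy chip comes out first.
There are 13 + 33 + 20 + 11 + 38 + 31 + 21 + 35 + 15 = 217 non-navy chips altogether.
After those, each further chip must be navy, so 217 + 4 = 221 draws guarantee 4 navy chips.

221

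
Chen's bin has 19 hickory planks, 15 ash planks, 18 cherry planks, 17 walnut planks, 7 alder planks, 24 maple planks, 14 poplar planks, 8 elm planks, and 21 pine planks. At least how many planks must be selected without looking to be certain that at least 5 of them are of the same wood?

37

An adversary could hand out at most 4 planks per wood: 4 + 4 + 4 + 4 + 4 + 4 + 4 + 4 + 4 = 36 planks and still no wood has 5.
By the pigeonhole principle, one more plank lands in a wood already at 4, so 37 draws are enough and 36 are not.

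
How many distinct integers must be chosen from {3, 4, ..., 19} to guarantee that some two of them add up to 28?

13

Group the elements by complementary pair {x, 28−x}: {9,19}, {10,18}, {11,17}, …, giving 5 two-element pairs; the single value 14 (it cannot pair with itself since the integers are distinct); and 6 integers whose partner 28−x falls outside [3,19].
Pigeonhole: treating each of those 12 groups as a pigeonhole, one can pick one integer per group — 12 integers — with no two summing to 28.
The 13th integer lands in an occupied pair, forcing a sum of 28.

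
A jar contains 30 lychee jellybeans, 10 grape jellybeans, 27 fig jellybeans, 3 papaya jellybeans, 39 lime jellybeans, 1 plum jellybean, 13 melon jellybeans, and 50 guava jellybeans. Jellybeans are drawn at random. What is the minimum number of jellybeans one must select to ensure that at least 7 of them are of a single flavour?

An adversary could hand out at most 6 jellybeans per flavour (papaya, plum run out sooner): 6 + 6 + 6 + 3 + 6 + 1 + 6 + 6 = 40 jellybeans and still no flavour has 7.
Pigeonhole: one more jellybean lands in a flavour already at 6, so 41 draws are enough and 40 are not.

41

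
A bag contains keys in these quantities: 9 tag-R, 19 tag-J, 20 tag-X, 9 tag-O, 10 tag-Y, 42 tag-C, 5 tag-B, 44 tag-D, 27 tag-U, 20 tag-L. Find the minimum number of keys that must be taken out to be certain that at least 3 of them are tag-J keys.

In the worst case for collecting tag-J keys, every non-tag-J key comes out first.
There are 9 + 20 + 9 + 10 + 42 + 5 + 44 + 27 + 20 = 186 non-tag-J keys altogether.
After those, each further key must be tag-J, so 186 + 3 = 189 draws guarantee 3 tag-J keys.

189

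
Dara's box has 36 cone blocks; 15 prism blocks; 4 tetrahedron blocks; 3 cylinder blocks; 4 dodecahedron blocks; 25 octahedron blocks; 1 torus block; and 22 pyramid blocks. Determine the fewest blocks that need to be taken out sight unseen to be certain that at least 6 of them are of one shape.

33

An adversary could hand out at most 5 blocks per shape (4 shapes run out sooner): 5 + 5 + 4 + 3 + 4 + 5 + 1 + 5 = 32 blocks and still no shape has 6.
One more block lands in a shape already at 5, so 33 draws are enough and 32 are not.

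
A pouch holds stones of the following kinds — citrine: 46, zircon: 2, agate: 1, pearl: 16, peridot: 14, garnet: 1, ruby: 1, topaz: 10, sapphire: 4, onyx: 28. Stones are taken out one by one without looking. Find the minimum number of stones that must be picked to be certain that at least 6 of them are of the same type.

35

The 10 types are the holes; the stones drawn are the pigeons.
To avoid 6 of any one type, the worst case takes at most 5 of each type, or every stone of a type that has fewer than 5.
That gives 5 + 2 + 1 + 5 + 5 + 1 + 1 + 5 + 4 + 5 = 34 stones with no type reaching 6.
The next stone forces some type to 6, so 34 + 1 = 35.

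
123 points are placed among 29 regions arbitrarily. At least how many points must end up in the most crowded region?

The 29 regions are the holes and the 123 points are the pigeons.
If every region held at most 4 points, the total would be at most 29 × 4 = 116, which is less than 123.
So some region holds at least ⌈123/29⌉ = 5 points.

5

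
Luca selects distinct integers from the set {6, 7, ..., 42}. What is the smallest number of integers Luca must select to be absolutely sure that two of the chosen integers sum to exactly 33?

Two chosen integers sum to 33 exactly when both halves of some pair {x, 33−x} with 6 ≤ x ≤ 33−x ≤ 27 are chosen — 11 such pairs.
The remaining 15 elements (those with no distinct partner in range) can never complete a 33-sum, so the worst case takes all of them and one from each pair: 15 + 11 = 26.
The 27th integer has to be the second member of some pair, so 26 + 1 = 27.

27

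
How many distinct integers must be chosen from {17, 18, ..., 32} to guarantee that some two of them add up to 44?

12

Group the elements by complementary pair {x, 44−x}: {17,27}, {18,26}, {19,25}, …, giving 5 two-element pairs; the single value 22 (it cannot pair with itself since the integers are distinct); and 5 integers whose partner 44−x falls outside [17,32].
Treating each of those 11 groups as a pigeonhole, one can pick one integer per group — 11 integers — with no two summing to 44.
The 12th integer lands in an occupied pair, forcing a sum of 44.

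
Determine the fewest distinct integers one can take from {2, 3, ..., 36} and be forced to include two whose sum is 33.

21

Two chosen integers sum to 33 exactly when both halves of some pair {x, 33−x} with 2 ≤ x ≤ 33−x ≤ 31 are chosen — 15 such pairs.
The remaining 5 elements (those with no distinct partner in range) can never complete a 33-sum, so the worst case takes all of them and one from each pair: 5 + 15 = 20.
The 21st integer has to be the second member of some pair, so 20 + 1 = 21.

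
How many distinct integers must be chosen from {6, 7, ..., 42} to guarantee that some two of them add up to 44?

Group the elements by complementary pair {x, 44−x}: {6,38}, {7,37}, {8,36}, …, giving 16 two-element pairs, the single value 22 (it cannot pair with itself since the integers are distinct), and 4 integers whose partner 44−x falls outside [6,42].
Pigeonhole: treating each of those 21 groups as a pigeonhole, one can pick one integer per group — 21 integers — with no two summing to 44.
The 22nd integer lands in an occupied pair, forcing a sum of 44.

22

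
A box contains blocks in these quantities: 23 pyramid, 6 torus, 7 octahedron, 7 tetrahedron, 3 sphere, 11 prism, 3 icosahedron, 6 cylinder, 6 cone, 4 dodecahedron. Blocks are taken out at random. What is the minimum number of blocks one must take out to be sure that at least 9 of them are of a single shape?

59

An adversary could hand out at most 8 blocks per shape (8 shapes run out sooner): 8 + 6 + 7 + 7 + 3 + 8 + 3 + 6 + 6 + 4 = 58 blocks and still no shape has 9.
By pigeonhole, one more block lands in a shape already at 8, so 59 draws are enough and 58 are not.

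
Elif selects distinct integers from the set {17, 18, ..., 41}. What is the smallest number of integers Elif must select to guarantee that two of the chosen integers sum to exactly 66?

Group the elements by complementary pair {x, 66−x}: {25,41}, {26,40}, {27,39}, …, giving 8 two-element pairs, the single value 33 (it cannot pair with itself since the integers are distinct), and 8 integers whose partner 66−x falls outside [17,41].
Treating each of those 17 groups as a pigeonhole, one can pick one integer per group — 17 integers — with no two summing to 66.
The 18th integer lands in an occupied pair, forcing a sum of 66.

18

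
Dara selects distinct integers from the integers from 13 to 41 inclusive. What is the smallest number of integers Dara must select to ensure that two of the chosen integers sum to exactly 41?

22

Group the elements by complementary pair {x, 41−x}: {13,28}, {14,27}, {15,26}, …, giving 8 two-element pairs and 13 integers whose partner 41−x falls outside [13,41].
By pigeonhole, treating each of those 21 groups as a pigeonhole, one can pick one integer per group — 21 integers — with no two summing to 41.
The 22nd integer lands in an occupied pair, forcing a sum of 41.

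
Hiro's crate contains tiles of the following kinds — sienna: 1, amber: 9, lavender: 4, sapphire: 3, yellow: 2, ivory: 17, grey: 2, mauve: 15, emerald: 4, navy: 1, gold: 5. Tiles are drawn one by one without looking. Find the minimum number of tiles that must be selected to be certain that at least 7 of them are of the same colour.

An adversary could hand out at most 6 tiles per colour (8 colours run out sooner): 1 + 6 + 4 + 3 + 2 + 6 + 2 + 6 + 4 + 1 + 5 = 40 tiles and still no colour has 7.
By the pigeonhole principle, one more tile lands in a colour already at 6, so 41 draws are enough and 40 are not.

41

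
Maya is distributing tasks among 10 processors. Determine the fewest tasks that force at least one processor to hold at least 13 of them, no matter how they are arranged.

With 120 tasks one could put exactly 12 in each of the 10 processors, and no processor would reach 13.
By the pigeonhole principle, one more task must land in a processor that already has 12, giving it 13.
So 10 × 12 + 1 = 121 tasks are required.

121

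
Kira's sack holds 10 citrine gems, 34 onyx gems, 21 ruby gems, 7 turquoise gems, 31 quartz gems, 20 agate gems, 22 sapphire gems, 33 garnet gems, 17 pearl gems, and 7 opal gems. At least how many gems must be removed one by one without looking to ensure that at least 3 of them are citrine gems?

195

In the worst case for collecting citrine gems, every non-citrine gem comes out first.
There are 34 + 21 + 7 + 31 + 20 + 22 + 33 + 17 + 7 = 192 non-citrine gems altogether.
After those, each further gem must be citrine, so 192 + 3 = 195 draws guarantee 3 citrine gems.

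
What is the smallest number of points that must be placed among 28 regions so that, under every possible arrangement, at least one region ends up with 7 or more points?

With 168 points one could put exactly 6 in each of the 28 regions, and no region would reach 7.
By the pigeonhole principle, one more point must land in a region that already has 6, giving it 7.
So 28 × 6 + 1 = 169 points are required.

169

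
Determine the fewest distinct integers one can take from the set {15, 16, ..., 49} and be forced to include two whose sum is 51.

Two chosen integers sum to 51 exactly when both halves of some pair {x, 51−x} with 15 ≤ x ≤ 51−x ≤ 36 are chosen — 11 such pairs.
The remaining 13 elements (those with no distinct partner in range) can never complete a 51-sum, so the worst case takes all of them and one from each pair: 13 + 11 = 24.
Pigeonhole: the 25th integer has to be the second member of some pair, so 24 + 1 = 25.

25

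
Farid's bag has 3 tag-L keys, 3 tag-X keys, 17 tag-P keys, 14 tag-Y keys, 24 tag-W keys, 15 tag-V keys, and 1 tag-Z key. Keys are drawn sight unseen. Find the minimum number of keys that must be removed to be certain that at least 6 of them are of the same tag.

28

An adversary could hand out at most 5 keys per tag (tag-L, tag-X, tag-Z run out sooner): 3 + 3 + 5 + 5 + 5 + 5 + 1 = 27 keys and still no tag has 6.
One more key lands in a tag already at 5, so 28 draws are enough and 27 are not.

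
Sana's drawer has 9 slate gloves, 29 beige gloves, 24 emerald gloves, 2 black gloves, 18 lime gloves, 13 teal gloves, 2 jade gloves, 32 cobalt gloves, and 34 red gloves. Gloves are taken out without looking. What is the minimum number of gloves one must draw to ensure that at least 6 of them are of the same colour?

40

Pigeonhole: the 9 colours are the holes; the gloves drawn are the pigeons.
To avoid 6 of any one colour, the worst case takes at most 5 of each colour, or every glove of a colour that has fewer than 5.
That gives 5 + 5 + 5 + 2 + 5 + 5 + 2 + 5 + 5 = 39 gloves with no colour reaching 6.
The next glove forces some colour to 6, so 39 + 1 = 40.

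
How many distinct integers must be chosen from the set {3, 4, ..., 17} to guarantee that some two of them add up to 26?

12

A set avoiding the sum 26 can contain at most one of each pair {x, 26−x}, plus the 7 elements whose complement lies outside the range or equal to its own complement.
The integers 3, …, 13 (11 of them) are such a set: any two sum to at least 3+4 = 7 and at most 12+13 = 25 < 26.
By pigeonhole, any 12th integer completes one of the 4 pairs, so 12 choices force a sum of 26.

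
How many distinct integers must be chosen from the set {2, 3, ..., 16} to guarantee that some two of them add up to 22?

11

Group the elements by complementary pair {x, 22−x}: {6,16}, {7,15}, {8,14}, …, giving 5 two-element pairs; the single value 11 (it cannot pair with itself since the integers are distinct); and 4 integers whose partner 22−x falls outside [2,16].
Treating each of those 10 groups as a pigeonhole, one can pick one integer per group — 10 integers — with no two summing to 22.
The 11th integer lands in an occupied pair, forcing a sum of 22.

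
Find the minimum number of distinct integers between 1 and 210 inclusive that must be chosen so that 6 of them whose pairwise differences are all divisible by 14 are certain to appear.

71

Integers whose pairwise differences are multiples of 14 are exactly those sharing a remainder mod 14. The 14 residue classes mod 14 are the pigeonholes.
With 70 integers one could put 5 in each residue class and have no class reach 6.
The 71st integer pushes some class to 6, so 14·5 + 1 = 71.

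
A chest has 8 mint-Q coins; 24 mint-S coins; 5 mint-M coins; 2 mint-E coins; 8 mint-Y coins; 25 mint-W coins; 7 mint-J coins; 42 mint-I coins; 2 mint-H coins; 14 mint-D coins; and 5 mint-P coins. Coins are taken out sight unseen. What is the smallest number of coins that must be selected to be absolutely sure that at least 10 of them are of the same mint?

An adversary could hand out at most 9 coins per mint (7 mints run out sooner): 8 + 9 + 5 + 2 + 8 + 9 + 7 + 9 + 2 + 9 + 5 = 73 coins and still no mint has 10.
By pigeonhole, one more coin lands in a mint already at 9, so 74 draws are enough and 73 are not.

74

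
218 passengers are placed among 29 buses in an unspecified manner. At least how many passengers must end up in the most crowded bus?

8

The 29 buses are the holes and the 218 passengers are the pigeons.
If every bus held at most 7 passengers, the total would be at most 29 × 7 = 203, which is less than 218.
So some bus holds at least ⌈218/29⌉ = 8 passengers.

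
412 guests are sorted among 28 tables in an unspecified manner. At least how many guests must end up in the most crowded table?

15

The 28 tables are the holes and the 412 guests are the pigeons.
If every table held at most 14 guests, the total would be at most 28 × 14 = 392, which is less than 412.
So some table holds at least ⌈412/28⌉ = 15 guests.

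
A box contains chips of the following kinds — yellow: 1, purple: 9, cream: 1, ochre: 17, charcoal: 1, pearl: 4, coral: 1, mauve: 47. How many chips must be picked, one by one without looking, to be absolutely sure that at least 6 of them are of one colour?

24

By pigeonhole, the 8 colours are the holes; the chips drawn are the pigeons.
To avoid 6 of any one colour, the worst case takes at most 5 of each colour, or every chip of a colour that has fewer than 5.
That gives 1 + 5 + 1 + 5 + 1 + 4 + 1 + 5 = 23 chips with no colour reaching 6.
The next chip forces some colour to 6, so 23 + 1 = 24.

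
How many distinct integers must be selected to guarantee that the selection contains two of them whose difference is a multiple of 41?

42

Integers whose pairwise differences are multiples of 41 are exactly those sharing a remainder mod 41. The 41 residue classes mod 41 are the pigeonholes.
With 41 integers one could put 1 in each residue class and have no class reach 2.
The 42nd integer pushes some class to 2, so 41·1 + 1 = 42.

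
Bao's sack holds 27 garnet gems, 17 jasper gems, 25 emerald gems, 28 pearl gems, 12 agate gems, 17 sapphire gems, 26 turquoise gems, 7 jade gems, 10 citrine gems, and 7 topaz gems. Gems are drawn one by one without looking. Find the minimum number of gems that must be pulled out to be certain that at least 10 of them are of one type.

By the pigeonhole principle, put each drawn gem into a box by type. The largest draw with every box below 10 takes min(count, 9) from each type; types with fewer than 9 contribute all they have.
Σ min(cᵢ, 9) = 9 + 9 + 9 + 9 + 9 + 9 + 9 + 7 + 9 + 7 = 86.
Draw number 86 + 1 = 87 must push one box to 10.

87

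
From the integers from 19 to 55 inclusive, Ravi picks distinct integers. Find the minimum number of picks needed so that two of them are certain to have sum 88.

27

Group the elements by complementary pair {x, 88−x}: {33,55}, {34,54}, {35,53}, …, giving 11 two-element pairs, the single value 44 (it cannot pair with itself since the integers are distinct), and 14 integers whose partner 88−x falls outside [19,55].
By pigeonhole, treating each of those 26 groups as a pigeonhole, one can pick one integer per group — 26 integers — with no two summing to 88.
The 27th integer lands in an occupied pair, forcing a sum of 88.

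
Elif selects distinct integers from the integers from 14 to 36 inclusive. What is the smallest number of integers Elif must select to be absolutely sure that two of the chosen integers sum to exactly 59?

Two chosen integers sum to 59 exactly when both halves of some pair {x, 59−x} with 23 ≤ x ≤ 59−x ≤ 36 are chosen — 7 such pairs.
The remaining 9 elements (those with no distinct partner in range) can never complete a 59-sum, so the worst case takes all of them and one from each pair: 9 + 7 = 16.
By the pigeonhole principle, the 17th integer has to be the second member of some pair, so 16 + 1 = 17.

17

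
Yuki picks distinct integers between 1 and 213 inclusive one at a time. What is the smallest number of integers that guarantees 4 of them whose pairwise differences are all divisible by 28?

Integers whose pairwise differences are multiples of 28 are exactly those sharing a remainder mod 28. By the pigeonhole principle, the 28 residue classes mod 28 are the pigeonholes.
With 84 integers one could put 3 in each residue class and have no class reach 4.
The 85th integer pushes some class to 4, so 28·3 + 1 = 85.

85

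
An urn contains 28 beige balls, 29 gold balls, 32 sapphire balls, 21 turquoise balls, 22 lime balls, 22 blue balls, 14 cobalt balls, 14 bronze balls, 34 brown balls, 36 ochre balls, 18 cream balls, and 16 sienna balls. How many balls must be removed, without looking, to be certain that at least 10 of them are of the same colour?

By pigeonhole, the 12 colours are the holes; the balls drawn are the pigeons.
To avoid 10 of any one colour, the worst case takes at most 9 of each colour.
That gives 9 + 9 + 9 + 9 + 9 + 9 + 9 + 9 + 9 + 9 + 9 + 9 = 108 balls with no colour reaching 10.
The next ball forces some colour to 10, so 108 + 1 = 109.

109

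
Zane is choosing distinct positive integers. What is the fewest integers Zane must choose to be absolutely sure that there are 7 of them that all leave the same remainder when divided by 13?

By pigeonhole, the 13 residue classes mod 13 are the pigeonholes.
With 78 integers one could put 6 in each residue class and have no class reach 7.
The 79th integer pushes some class to 7, so 13·6 + 1 = 79.

79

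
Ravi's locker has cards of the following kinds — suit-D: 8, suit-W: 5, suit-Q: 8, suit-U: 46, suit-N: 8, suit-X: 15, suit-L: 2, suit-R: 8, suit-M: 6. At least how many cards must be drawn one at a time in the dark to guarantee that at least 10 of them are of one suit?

64

Put each drawn card into a box by suit. The largest draw with every box below 10 takes min(count, 9) from each suit; suits with fewer than 9 contribute all they have.
Σ min(cᵢ, 9) = 8 + 5 + 8 + 9 + 8 + 9 + 2 + 8 + 6 = 63.
Draw number 63 + 1 = 64 must push one box to 10.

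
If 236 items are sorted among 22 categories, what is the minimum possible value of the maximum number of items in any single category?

11

By the pigeonhole principle, the 22 categories are the holes and the 236 items are the pigeons.
If every category held at most 10 items, the total would be at most 22 × 10 = 220, which is less than 236.
So some category holds at least ⌈236/22⌉ = 11 items.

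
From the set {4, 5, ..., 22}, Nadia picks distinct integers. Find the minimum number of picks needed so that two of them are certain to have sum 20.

Group the elements by complementary pair {x, 20−x}: {4,16}, {5,15}, {6,14}, …, giving 6 two-element pairs, the single value 10 (it cannot pair with itself since the integers are distinct), and 6 integers whose partner 20−x falls outside [4,22].
Treating each of those 13 groups as a pigeonhole, one can pick one integer per group — 13 integers — with no two summing to 20.
The 14th integer lands in an occupied pair, forcing a sum of 20.

14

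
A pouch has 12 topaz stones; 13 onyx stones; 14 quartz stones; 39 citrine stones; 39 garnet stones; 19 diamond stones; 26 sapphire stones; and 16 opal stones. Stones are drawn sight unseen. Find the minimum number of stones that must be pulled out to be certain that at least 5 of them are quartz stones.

In the worst case for collecting quartz stones, every non-quartz stone comes out first.
There are 12 + 13 + 39 + 39 + 19 + 26 + 16 = 164 non-quartz stones altogether.
After those, each further stone must be quartz, so 164 + 5 = 169 draws guarantee 5 quartz stones.

169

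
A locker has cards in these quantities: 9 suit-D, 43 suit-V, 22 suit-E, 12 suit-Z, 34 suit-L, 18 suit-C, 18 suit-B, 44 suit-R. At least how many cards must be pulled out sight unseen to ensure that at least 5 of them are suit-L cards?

In the worst case for collecting suit-L cards, every non-suit-L card comes out first.
There are 9 + 43 + 22 + 12 + 18 + 18 + 44 = 166 non-suit-L cards altogether.
After those, each further card must be suit-L, so 166 + 5 = 171 draws guarantee 5 suit-L cards.

171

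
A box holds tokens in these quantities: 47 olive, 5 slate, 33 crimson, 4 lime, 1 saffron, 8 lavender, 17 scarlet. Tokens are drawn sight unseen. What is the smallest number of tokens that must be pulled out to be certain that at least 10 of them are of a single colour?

46

Put each drawn token into a box by colour. The largest draw with every box below 10 takes min(count, 9) from each colour; colours with fewer than 9 contribute all they have.
Σ min(cᵢ, 9) = 9 + 5 + 9 + 4 + 1 + 8 + 9 = 45.
Draw number 45 + 1 = 46 must push one box to 10.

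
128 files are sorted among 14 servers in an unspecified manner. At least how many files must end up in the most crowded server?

10

Pigeonhole: the 14 servers are the holes and the 128 files are the pigeons.
If every server held at most 9 files, the total would be at most 14 × 9 = 126, which is less than 128.
So some server holds at least ⌈128/14⌉ = 10 files.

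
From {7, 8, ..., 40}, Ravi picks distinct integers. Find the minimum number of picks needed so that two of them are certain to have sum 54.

A set avoiding the sum 54 can contain at most one of each pair {x, 54−x}, plus the 8 elements whose complement lies outside the range or equal to its own complement.
The integers 7, …, 27 (21 of them) are such a set: any two sum to at least 7+8 = 15 and at most 26+27 = 53 < 54.
Pigeonhole: any 22nd integer completes one of the 13 pairs, so 22 choices force a sum of 54.

22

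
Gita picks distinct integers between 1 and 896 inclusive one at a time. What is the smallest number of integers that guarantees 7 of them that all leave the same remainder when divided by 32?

193

By pigeonhole, the 32 residue classes mod 32 are the pigeonholes.
With 192 integers one could put 6 in each residue class and have no class reach 7.
The 193rd integer pushes some class to 7, so 32·6 + 1 = 193.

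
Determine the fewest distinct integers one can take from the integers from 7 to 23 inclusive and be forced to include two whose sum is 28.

A set avoiding the sum 28 can contain at most one of each pair {x, 28−x}, plus the 3 elements whose complement lies outside the range or equal to its own complement.
The integers 14, …, 23 (10 of them) are such a set: any two sum to at least 14+15 = 29 > 28.
Pigeonhole: any 11th integer completes one of the 7 pairs, so 11 choices force a sum of 28.

11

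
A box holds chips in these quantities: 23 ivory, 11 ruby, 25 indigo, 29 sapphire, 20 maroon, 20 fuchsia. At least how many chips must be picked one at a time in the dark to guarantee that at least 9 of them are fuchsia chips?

117

In the worst case for collecting fuchsia chips, every non-fuchsia chip comes out first.
There are 23 + 11 + 25 + 29 + 20 = 108 non-fuchsia chips altogether.
After those, each further chip must be fuchsia, so 108 + 9 = 117 draws guarantee 9 fuchsia chips.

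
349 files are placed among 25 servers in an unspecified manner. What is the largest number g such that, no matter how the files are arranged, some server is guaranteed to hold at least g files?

14

The 25 servers are the holes and the 349 files are the pigeons.
If every server held at most 13 files, the total would be at most 25 × 13 = 325, which is less than 349.
So some server holds at least ⌈349/25⌉ = 14 files.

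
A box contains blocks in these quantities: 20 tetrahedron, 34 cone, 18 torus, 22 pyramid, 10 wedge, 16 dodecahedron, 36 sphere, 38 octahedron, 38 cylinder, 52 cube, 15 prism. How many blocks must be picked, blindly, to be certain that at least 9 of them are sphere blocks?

In the worst case for collecting sphere blocks, every non-sphere block comes out first.
There are 20 + 34 + 18 + 22 + 10 + 16 + 38 + 38 + 52 + 15 = 263 non-sphere blocks altogether.
After those, each further block must be sphere, so 263 + 9 = 272 draws guarantee 9 sphere blocks.

272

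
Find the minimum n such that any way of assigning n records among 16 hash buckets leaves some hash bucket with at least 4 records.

With 48 records one could put exactly 3 in each of the 16 hash buckets, and no hash bucket would reach 4.
One more record must land in a hash bucket that already has 3, giving it 4.
So 16 × 3 + 1 = 49 records are required.

49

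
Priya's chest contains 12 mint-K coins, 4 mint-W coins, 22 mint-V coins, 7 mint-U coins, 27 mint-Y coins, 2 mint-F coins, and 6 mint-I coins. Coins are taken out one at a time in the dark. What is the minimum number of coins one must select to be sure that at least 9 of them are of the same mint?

Put each drawn coin into a box by mint. The largest draw with every box below 9 takes min(count, 8) from each mint; mints with fewer than 8 contribute all they have.
Σ min(cᵢ, 8) = 8 + 4 + 8 + 7 + 8 + 2 + 6 = 43.
Draw number 43 + 1 = 44 must push one box to 9.

44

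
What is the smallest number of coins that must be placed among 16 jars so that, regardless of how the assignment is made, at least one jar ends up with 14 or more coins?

209

With 208 coins one could put exactly 13 in each of the 16 jars, and no jar would reach 14.
By the pigeonhole principle, one more coin must land in a jar that already has 13, giving it 14.
So 16 × 13 + 1 = 209 coins are required.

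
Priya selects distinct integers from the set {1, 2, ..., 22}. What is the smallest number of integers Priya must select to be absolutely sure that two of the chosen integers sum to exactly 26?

14

Group the elements by complementary pair {x, 26−x}: {4,22}, {5,21}, {6,20}, …, giving 9 two-element pairs; the single value 13 (it cannot pair with itself since the integers are distinct); and 3 integers whose partner 26−x falls outside [1,22].
Treating each of those 13 groups as a pigeonhole, one can pick one integer per group — 13 integers — with no two summing to 26.
The 14th integer lands in an occupied pair, forcing a sum of 26.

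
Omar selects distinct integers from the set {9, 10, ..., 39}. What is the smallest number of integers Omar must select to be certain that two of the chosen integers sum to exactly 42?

Two chosen integers sum to 42 exactly when both halves of some pair {x, 42−x} with 9 ≤ x ≤ 42−x ≤ 33 are chosen — 12 such pairs.
The remaining 7 elements (those with no distinct partner in range) can never complete a 42-sum, so the worst case takes all of them and one from each pair: 7 + 12 = 19.
The 20th integer has to be the second member of some pair, so 19 + 1 = 20.

20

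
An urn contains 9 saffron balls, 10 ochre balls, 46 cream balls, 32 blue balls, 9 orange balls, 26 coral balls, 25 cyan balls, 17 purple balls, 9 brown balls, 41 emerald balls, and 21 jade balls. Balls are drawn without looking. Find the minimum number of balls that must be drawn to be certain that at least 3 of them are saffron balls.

239

In the worst case for collecting saffron balls, every non-saffron ball comes out first.
There are 10 + 46 + 32 + 9 + 26 + 25 + 17 + 9 + 41 + 21 = 236 non-saffron balls altogether.
After those, each further ball must be saffron, so 236 + 3 = 239 draws guarantee 3 saffron balls.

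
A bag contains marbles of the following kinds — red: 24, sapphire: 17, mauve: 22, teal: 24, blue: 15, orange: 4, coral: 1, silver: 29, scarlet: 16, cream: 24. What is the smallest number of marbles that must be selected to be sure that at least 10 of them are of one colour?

By the pigeonhole principle, put each drawn marble into a box by colour. The largest draw with every box below 10 takes min(count, 9) from each colour; colours with fewer than 9 contribute all they have.
Σ min(cᵢ, 9) = 9 + 9 + 9 + 9 + 9 + 4 + 1 + 9 + 9 + 9 = 77.
Draw number 77 + 1 = 78 must push one box to 10.

78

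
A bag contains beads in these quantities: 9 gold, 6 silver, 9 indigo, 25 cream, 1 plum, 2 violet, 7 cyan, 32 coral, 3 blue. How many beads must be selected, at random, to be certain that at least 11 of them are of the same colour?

58

An adversary could hand out at most 10 beads per colour (7 colours run out sooner): 9 + 6 + 9 + 10 + 1 + 2 + 7 + 10 + 3 = 57 beads and still no colour has 11.
By pigeonhole, one more bead lands in a colour already at 10, so 58 draws are enough and 57 are not.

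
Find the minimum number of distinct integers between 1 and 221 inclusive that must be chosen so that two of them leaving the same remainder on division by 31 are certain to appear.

32

By the pigeonhole principle, the 31 residue classes mod 31 are the pigeonholes.
With 31 integers one could put 1 in each residue class and have no class reach 2.
The 32nd integer pushes some class to 2, so 31·1 + 1 = 32.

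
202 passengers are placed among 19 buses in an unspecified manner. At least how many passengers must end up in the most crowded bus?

11

By pigeonhole, the 19 buses are the holes and the 202 passengers are the pigeons.
If every bus held at most 10 passengers, the total would be at most 19 × 10 = 190, which is less than 202.
So some bus holds at least ⌈202/19⌉ = 11 passengers.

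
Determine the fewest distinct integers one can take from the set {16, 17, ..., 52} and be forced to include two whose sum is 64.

A set avoiding the sum 64 can contain at most one of each pair {x, 64−x}, plus the 5 elements whose complement lies outside the range or equal to its own complement.
The integers 32, …, 52 (21 of them) are such a set: any two sum to at least 32+33 = 65 > 64.
By the pigeonhole principle, any 22nd integer completes one of the 16 pairs, so 22 choices force a sum of 64.

22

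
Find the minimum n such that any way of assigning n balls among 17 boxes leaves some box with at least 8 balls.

120

With 119 balls one could put exactly 7 in each of the 17 boxes, and no box would reach 8.
By the pigeonhole principle, one more ball must land in a box that already has 7, giving it 8.
So 17 × 7 + 1 = 120 balls are required.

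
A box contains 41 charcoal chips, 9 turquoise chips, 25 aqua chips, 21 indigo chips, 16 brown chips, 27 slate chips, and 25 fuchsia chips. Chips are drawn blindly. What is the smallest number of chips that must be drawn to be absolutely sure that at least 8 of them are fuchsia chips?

In the worst case for collecting fuchsia chips, every non-fuchsia chip comes out first.
There are 41 + 9 + 25 + 21 + 16 + 27 = 139 non-fuchsia chips altogether.
After those, each further chip must be fuchsia, so 139 + 8 = 147 draws guarantee 8 fuchsia chips.

147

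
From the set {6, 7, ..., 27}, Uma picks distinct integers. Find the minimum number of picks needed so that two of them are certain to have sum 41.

16

Group the elements by complementary pair {x, 41−x}: {14,27}, {15,26}, {16,25}, …, giving 7 two-element pairs and 8 integers whose partner 41−x falls outside [6,27].
Pigeonhole: treating each of those 15 groups as a pigeonhole, one can pick one integer per group — 15 integers — with no two summing to 41.
The 16th integer lands in an occupied pair, forcing a sum of 41.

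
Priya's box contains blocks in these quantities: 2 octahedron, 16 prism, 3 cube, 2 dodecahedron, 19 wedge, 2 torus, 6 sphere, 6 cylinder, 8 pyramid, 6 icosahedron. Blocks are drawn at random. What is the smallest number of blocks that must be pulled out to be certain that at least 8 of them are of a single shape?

By pigeonhole, put each drawn block into a box by shape. The largest draw with every box below 8 takes min(count, 7) from each shape; shapes with fewer than 7 contribute all they have.
Σ min(cᵢ, 7) = 2 + 7 + 3 + 2 + 7 + 2 + 6 + 6 + 7 + 6 = 48.
Draw number 48 + 1 = 49 must push one box to 8.

49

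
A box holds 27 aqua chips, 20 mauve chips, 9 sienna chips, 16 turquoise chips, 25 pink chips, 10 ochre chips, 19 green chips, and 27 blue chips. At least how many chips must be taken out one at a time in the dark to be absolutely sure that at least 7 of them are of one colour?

49

An adversary could hand out at most 6 chips per colour: 6 + 6 + 6 + 6 + 6 + 6 + 6 + 6 = 48 chips and still no colour has 7.
Pigeonhole: one more chip lands in a colour already at 6, so 49 draws are enough and 48 are not.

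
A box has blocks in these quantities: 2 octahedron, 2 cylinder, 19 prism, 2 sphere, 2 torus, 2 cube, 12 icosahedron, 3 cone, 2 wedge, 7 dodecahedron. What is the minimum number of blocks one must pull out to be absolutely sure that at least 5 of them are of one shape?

Pigeonhole: put each drawn block into a box by shape. The largest draw with every box below 5 takes min(count, 4) from each shape; shapes with fewer than 4 contribute all they have.
Σ min(cᵢ, 4) = 2 + 2 + 4 + 2 + 2 + 2 + 4 + 3 + 2 + 4 = 27.
Draw number 27 + 1 = 28 must push one box to 5.

28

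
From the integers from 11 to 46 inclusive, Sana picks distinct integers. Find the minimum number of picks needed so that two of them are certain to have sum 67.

Group the elements by complementary pair {x, 67−x}: {21,46}, {22,45}, {23,44}, …, giving 13 two-element pairs and 10 integers whose partner 67−x falls outside [11,46].
By pigeonhole, treating each of those 23 groups as a pigeonhole, one can pick one integer per group — 23 integers — with no two summing to 67.
The 24th integer lands in an occupied pair, forcing a sum of 67.

24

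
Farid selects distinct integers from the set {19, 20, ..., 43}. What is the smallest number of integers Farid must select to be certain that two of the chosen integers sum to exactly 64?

Two chosen integers sum to 64 exactly when both halves of some pair {x, 64−x} with 21 ≤ x ≤ 64−x ≤ 43 are chosen — 11 such pairs.
The remaining 3 elements (those with no distinct partner in range) can never complete a 64-sum, so the worst case takes all of them and one from each pair: 3 + 11 = 14.
The 15th integer has to be the second member of some pair, so 14 + 1 = 15.

15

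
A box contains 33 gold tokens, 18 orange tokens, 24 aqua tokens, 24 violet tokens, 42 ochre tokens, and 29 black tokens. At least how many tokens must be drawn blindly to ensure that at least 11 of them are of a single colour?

An adversary could hand out at most 10 tokens per colour: 10 + 10 + 10 + 10 + 10 + 10 = 60 tokens and still no colour has 11.
By the pigeonhole principle, one more token lands in a colour already at 10, so 61 draws are enough and 60 are not.

61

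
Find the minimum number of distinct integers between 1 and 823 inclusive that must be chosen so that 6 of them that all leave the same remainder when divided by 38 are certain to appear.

191

Pigeonhole: the 38 residue classes mod 38 are the pigeonholes.
With 190 integers one could put 5 in each residue class and have no class reach 6.
The 191st integer pushes some class to 6, so 38·5 + 1 = 191.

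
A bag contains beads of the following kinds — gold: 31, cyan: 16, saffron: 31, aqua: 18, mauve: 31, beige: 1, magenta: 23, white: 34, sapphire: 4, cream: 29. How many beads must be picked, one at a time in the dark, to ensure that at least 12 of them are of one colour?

By pigeonhole, the 10 colours are the holes; the beads drawn are the pigeons.
To avoid 12 of any one colour, the worst case takes at most 11 of each colour, or every bead of a colour that has fewer than 11.
That gives 11 + 11 + 11 + 11 + 11 + 1 + 11 + 11 + 4 + 11 = 93 beads with no colour reaching 12.
The next bead forces some colour to 12, so 93 + 1 = 94.

94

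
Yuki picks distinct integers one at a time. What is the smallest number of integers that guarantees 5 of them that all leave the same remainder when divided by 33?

133

The 33 residue classes mod 33 are the pigeonholes.
With 132 integers one could put 4 in each residue class and have no class reach 5.
The 133rd integer pushes some class to 5, so 33·4 + 1 = 133.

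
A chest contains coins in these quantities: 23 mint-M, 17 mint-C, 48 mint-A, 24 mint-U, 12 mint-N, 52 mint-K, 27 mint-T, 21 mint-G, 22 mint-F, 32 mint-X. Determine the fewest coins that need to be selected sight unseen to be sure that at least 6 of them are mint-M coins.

In the worst case for collecting mint-M coins, every non-mint-M coin comes out first.
There are 17 + 48 + 24 + 12 + 52 + 27 + 21 + 22 + 32 = 255 non-mint-M coins altogether.
After those, each further coin must be mint-M, so 255 + 6 = 261 draws guarantee 6 mint-M coins.

261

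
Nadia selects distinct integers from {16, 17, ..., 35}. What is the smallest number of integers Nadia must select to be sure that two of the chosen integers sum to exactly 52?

Two chosen integers sum to 52 exactly when both halves of some pair {x, 52−x} with 17 ≤ x ≤ 52−x ≤ 35 are chosen — 9 such pairs.
The remaining 2 elements (those with no distinct partner in range) can never complete a 52-sum, so the worst case takes all of them and one from each pair: 2 + 9 = 11.
Pigeonhole: the 12th integer has to be the second member of some pair, so 11 + 1 = 12.

12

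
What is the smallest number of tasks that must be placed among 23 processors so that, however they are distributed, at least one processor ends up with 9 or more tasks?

With 184 tasks one could put exactly 8 in each of the 23 processors, and no processor would reach 9.
One more task must land in a processor that already has 8, giving it 9.
So 23 × 8 + 1 = 185 tasks are required.

185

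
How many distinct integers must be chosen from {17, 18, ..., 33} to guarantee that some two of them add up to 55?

Group the elements by complementary pair {x, 55−x}: {22,33}, {23,32}, {24,31}, …, giving 6 two-element pairs and 5 integers whose partner 55−x falls outside [17,33].
By the pigeonhole principle, treating each of those 11 groups as a pigeonhole, one can pick one integer per group — 11 integers — with no two summing to 55.
The 12th integer lands in an occupied pair, forcing a sum of 55.

12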